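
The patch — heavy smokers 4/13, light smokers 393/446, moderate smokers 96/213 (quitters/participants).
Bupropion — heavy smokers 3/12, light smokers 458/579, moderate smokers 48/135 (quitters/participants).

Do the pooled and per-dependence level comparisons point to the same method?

Heavy smokers: the patch 4/13 = 30.8%, bupropion 3/12 = 25.0% → the patch
Light smokers: the patch 393/446 = 88.1%, bupropion 458/579 = 79.1% → the patch
Moderate smokers: the patch 96/213 = 45.1%, bupropion 48/135 = 35.6% → the patch
Overall: the patch 493/672 = 73.4%, bupropion 509/726 = 70.1% → the patch
The patch wins overall and in every dependence group — no reversal.

Yes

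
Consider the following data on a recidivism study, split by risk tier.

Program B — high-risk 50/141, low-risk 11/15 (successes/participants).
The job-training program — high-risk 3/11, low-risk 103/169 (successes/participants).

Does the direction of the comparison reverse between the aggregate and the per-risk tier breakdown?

High-risk: Program B 50/141 = 35.5%, the job-training program 3/11 = 27.3% → Program B
Low-risk: Program B 11/15 = 73.3%, the job-training program 103/169 = 60.9% → Program B
Overall: Program B 61/156 = 39.1%, the job-training program 106/180 = 58.9% → the job-training program
Program B wins each risk group but the job-training program wins overall — the comparison reverses. Program B's participants skew toward high-risk, which has a lower base rate.

Yes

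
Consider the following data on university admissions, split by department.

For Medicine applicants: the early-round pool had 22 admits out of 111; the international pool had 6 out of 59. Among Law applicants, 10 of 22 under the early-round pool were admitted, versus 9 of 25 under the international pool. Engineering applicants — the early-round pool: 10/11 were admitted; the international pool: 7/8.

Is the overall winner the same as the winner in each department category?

Yes

Medicine: the early-round pool 22/111 = 19.8%, the international pool 6/59 = 10.2% → the early-round pool
Law: the early-round pool 10/22 = 45.5%, the international pool 9/25 = 36.0% → the early-round pool
Engineering: the early-round pool 10/11 = 90.9%, the international pool 7/8 = 87.5% → the early-round pool
Overall: the early-round pool 42/144 = 29.2%, the international pool 22/92 = 23.9% → the early-round pool
The early-round pool wins overall and in every department group — no reversal.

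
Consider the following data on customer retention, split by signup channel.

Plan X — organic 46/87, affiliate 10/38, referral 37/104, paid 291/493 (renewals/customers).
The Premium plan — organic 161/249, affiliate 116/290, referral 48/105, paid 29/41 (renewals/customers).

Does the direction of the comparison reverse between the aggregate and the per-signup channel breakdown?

Organic: Plan X 46/87 = 52.9%, the Premium plan 161/249 = 64.7% → the Premium plan
Affiliate: Plan X 10/38 = 26.3%, the Premium plan 116/290 = 40.0% → the Premium plan
Referral: Plan X 37/104 = 35.6%, the Premium plan 48/105 = 45.7% → the Premium plan
Paid: Plan X 291/493 = 59.0%, the Premium plan 29/41 = 70.7% → the Premium plan
Overall: Plan X 384/722 = 53.2%, the Premium plan 354/685 = 51.7% → Plan X
The Premium plan wins each signup group but Plan X wins overall — the comparison reverses. The Premium plan's customers skew toward affiliate, which has a lower base rate.

Yes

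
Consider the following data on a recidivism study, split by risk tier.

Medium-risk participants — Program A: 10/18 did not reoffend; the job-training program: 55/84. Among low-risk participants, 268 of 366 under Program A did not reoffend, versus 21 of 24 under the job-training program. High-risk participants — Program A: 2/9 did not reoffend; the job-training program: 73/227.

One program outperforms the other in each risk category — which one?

Medium-risk: Program A 10/18 = 55.6%, the job-training program 55/84 = 65.5% → the job-training program
Low-risk: Program A 268/366 = 73.2%, the job-training program 21/24 = 87.5% → the job-training program
High-risk: Program A 2/9 = 22.2%, the job-training program 73/227 = 32.2% → the job-training program
The job-training program has the higher rate in all 3 groups.

the job-training program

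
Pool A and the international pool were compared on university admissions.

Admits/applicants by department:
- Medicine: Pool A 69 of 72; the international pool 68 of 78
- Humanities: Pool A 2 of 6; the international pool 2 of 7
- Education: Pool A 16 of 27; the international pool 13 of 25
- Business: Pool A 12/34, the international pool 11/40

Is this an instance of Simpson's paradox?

Medicine: Pool A 69/72 = 95.8%, the international pool 68/78 = 87.2% → Pool A
Humanities: Pool A 2/6 = 33.3%, the international pool 2/7 = 28.6% → Pool A
Education: Pool A 16/27 = 59.3%, the international pool 13/25 = 52.0% → Pool A
Business: Pool A 12/34 = 35.3%, the international pool 11/40 = 27.5% → Pool A
Overall: Pool A 99/139 = 71.2%, the international pool 94/150 = 62.7% → Pool A
Pool A wins overall and in every department group — no reversal.

No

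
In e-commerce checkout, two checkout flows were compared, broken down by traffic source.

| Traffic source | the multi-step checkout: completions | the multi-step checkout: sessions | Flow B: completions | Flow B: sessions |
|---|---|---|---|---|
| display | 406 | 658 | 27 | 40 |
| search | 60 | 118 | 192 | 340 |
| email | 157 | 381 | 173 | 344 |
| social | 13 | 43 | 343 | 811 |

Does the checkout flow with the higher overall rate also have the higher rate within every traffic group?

Display: the multi-step checkout 406/658 = 61.7%, Flow B 27/40 = 67.5% → Flow B
Search: the multi-step checkout 60/118 = 50.8%, Flow B 192/340 = 56.5% → Flow B
Email: the multi-step checkout 157/381 = 41.2%, Flow B 173/344 = 50.3% → Flow B
Social: the multi-step checkout 13/43 = 30.2%, Flow B 343/811 = 42.3% → Flow B
Overall: the multi-step checkout 636/1200 = 53.0%, Flow B 735/1535 = 47.9% → the multi-step checkout
Flow B wins each traffic group but the multi-step checkout wins overall — the comparison reverses. Flow B's sessions skew toward social, which has a lower base rate.

No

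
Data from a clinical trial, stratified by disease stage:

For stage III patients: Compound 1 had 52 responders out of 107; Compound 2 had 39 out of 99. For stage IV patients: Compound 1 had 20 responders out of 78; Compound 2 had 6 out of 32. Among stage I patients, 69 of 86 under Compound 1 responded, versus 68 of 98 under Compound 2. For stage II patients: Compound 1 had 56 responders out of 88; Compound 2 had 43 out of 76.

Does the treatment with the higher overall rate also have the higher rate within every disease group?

Stage III: Compound 1 52/107 = 48.6%, Compound 2 39/99 = 39.4% → Compound 1
Stage IV: Compound 1 20/78 = 25.6%, Compound 2 6/32 = 18.8% → Compound 1
Stage I: Compound 1 69/86 = 80.2%, Compound 2 68/98 = 69.4% → Compound 1
Stage II: Compound 1 56/88 = 63.6%, Compound 2 43/76 = 56.6% → Compound 1
Overall: Compound 1 197/359 = 54.9%, Compound 2 156/305 = 51.1% → Compound 1
Compound 1 wins overall and in every disease group — no reversal.

Yes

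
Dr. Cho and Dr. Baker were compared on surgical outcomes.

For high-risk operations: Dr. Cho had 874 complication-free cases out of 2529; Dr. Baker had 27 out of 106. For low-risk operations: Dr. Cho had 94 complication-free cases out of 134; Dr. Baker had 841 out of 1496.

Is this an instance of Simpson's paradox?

Yes

High-risk: Dr. Cho 874/2529 = 34.6%, Dr. Baker 27/106 = 25.5% → Dr. Cho
Low-risk: Dr. Cho 94/134 = 70.1%, Dr. Baker 841/1496 = 56.2% → Dr. Cho
Overall: Dr. Cho 968/2663 = 36.3%, Dr. Baker 868/1602 = 54.2% → Dr. Baker
Dr. Cho wins each patient risk group but Dr. Baker wins overall — the comparison reverses. Dr. Cho's operations skew toward high-risk, which has a lower base rate.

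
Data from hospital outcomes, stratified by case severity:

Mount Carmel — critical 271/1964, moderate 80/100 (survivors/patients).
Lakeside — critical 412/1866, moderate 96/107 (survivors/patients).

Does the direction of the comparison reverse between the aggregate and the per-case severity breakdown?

Critical: Mount Carmel 271/1964 = 13.8%, Lakeside 412/1866 = 22.1% → Lakeside
Moderate: Mount Carmel 80/100 = 80.0%, Lakeside 96/107 = 89.7% → Lakeside
Overall: Mount Carmel 351/2064 = 17.0%, Lakeside 508/1973 = 25.7% → Lakeside
Lakeside wins overall and in every case group — no reversal.

No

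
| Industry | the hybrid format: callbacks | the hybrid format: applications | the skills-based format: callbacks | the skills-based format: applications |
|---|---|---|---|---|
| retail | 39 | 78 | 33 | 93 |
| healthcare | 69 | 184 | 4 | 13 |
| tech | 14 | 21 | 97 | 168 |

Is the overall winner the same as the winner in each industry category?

Retail: the hybrid format 39/78 = 50.0%, the skills-based format 33/93 = 35.5% → the hybrid format
Healthcare: the hybrid format 69/184 = 37.5%, the skills-based format 4/13 = 30.8% → the hybrid format
Tech: the hybrid format 14/21 = 66.7%, the skills-based format 97/168 = 57.7% → the hybrid format
Overall: the hybrid format 122/283 = 43.1%, the skills-based format 134/274 = 48.9% → the skills-based format
The hybrid format wins each industry group but the skills-based format wins overall — the comparison reverses. The hybrid format's applications skew toward healthcare, which has a lower base rate.

No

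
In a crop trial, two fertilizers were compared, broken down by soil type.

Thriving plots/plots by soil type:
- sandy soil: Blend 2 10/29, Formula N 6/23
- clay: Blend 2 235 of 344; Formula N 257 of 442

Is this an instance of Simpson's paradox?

Sandy soil: Blend 2 10/29 = 34.5%, Formula N 6/23 = 26.1% → Blend 2
Clay: Blend 2 235/344 = 68.3%, Formula N 257/442 = 58.1% → Blend 2
Overall: Blend 2 245/373 = 65.7%, Formula N 263/465 = 56.6% → Blend 2
Blend 2 wins overall and in every soil group — no reversal.

No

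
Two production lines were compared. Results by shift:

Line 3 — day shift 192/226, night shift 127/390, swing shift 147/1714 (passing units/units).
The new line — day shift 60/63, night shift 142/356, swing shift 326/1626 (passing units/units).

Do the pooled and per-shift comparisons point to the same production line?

Yes

Day shift: Line 3 192/226 = 85.0%, the new line 60/63 = 95.2% → the new line
Night shift: Line 3 127/390 = 32.6%, the new line 142/356 = 39.9% → the new line
Swing shift: Line 3 147/1714 = 8.6%, the new line 326/1626 = 20.0% → the new line
Overall: Line 3 466/2330 = 20.0%, the new line 528/2045 = 25.8% → the new line
The new line wins overall and in every shift group — no reversal.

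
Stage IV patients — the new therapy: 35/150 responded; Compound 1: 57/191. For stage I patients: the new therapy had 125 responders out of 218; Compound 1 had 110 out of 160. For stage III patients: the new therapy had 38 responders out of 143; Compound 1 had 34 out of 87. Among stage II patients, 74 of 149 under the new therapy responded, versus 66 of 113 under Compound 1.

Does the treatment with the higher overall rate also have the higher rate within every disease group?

Yes

Stage IV: the new therapy 35/150 = 23.3%, Compound 1 57/191 = 29.8% → Compound 1
Stage I: the new therapy 125/218 = 57.3%, Compound 1 110/160 = 68.8% → Compound 1
Stage III: the new therapy 38/143 = 26.6%, Compound 1 34/87 = 39.1% → Compound 1
Stage II: the new therapy 74/149 = 49.7%, Compound 1 66/113 = 58.4% → Compound 1
Overall: the new therapy 272/660 = 41.2%, Compound 1 267/551 = 48.5% → Compound 1
Compound 1 wins overall and in every disease group — no reversal.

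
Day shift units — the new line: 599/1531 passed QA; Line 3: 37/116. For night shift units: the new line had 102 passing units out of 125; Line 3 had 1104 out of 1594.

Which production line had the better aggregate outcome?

Line 3

Day shift: the new line 599/1531 = 39.1%, Line 3 37/116 = 31.9% → the new line
Night shift: the new line 102/125 = 81.6%, Line 3 1104/1594 = 69.3% → the new line
Overall: the new line 701/1656 = 42.3%, Line 3 1141/1710 = 66.7% → Line 3
(The new line wins every shift group but Line 3 wins overall — the new line's units skew toward the low-rate day shift group.)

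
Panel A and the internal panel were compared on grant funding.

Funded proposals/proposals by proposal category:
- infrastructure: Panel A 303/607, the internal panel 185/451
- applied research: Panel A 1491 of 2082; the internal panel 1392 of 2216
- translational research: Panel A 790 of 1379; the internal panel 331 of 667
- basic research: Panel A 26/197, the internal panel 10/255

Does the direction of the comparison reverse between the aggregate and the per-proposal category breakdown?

No

Infrastructure: Panel A 303/607 = 49.9%, the internal panel 185/451 = 41.0% → Panel A
Applied research: Panel A 1491/2082 = 71.6%, the internal panel 1392/2216 = 62.8% → Panel A
Translational research: Panel A 790/1379 = 57.3%, the internal panel 331/667 = 49.6% → Panel A
Basic research: Panel A 26/197 = 13.2%, the internal panel 10/255 = 3.9% → Panel A
Overall: Panel A 2610/4265 = 61.2%, the internal panel 1918/3589 = 53.4% → Panel A
Panel A wins overall and in every proposal group — no reversal.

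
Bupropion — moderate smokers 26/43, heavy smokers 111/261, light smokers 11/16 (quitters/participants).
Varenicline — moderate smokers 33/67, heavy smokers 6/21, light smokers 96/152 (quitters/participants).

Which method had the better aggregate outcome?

varenicline

Moderate smokers: bupropion 26/43 = 60.5%, varenicline 33/67 = 49.3% → bupropion
Heavy smokers: bupropion 111/261 = 42.5%, varenicline 6/21 = 28.6% → bupropion
Light smokers: bupropion 11/16 = 68.8%, varenicline 96/152 = 63.2% → bupropion
Overall: bupropion 148/320 = 46.2%, varenicline 135/240 = 56.2% → varenicline
(Bupropion wins every dependence group but varenicline wins overall — bupropion's participants skew toward the low-rate heavy smokers group.)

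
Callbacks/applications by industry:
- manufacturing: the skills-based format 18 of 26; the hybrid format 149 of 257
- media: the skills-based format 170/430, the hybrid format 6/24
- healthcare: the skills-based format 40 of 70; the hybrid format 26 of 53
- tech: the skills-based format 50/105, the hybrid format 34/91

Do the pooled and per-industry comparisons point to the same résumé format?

Manufacturing: the skills-based format 18/26 = 69.2%, the hybrid format 149/257 = 58.0% → the skills-based format
Media: the skills-based format 170/430 = 39.5%, the hybrid format 6/24 = 25.0% → the skills-based format
Healthcare: the skills-based format 40/70 = 57.1%, the hybrid format 26/53 = 49.1% → the skills-based format
Tech: the skills-based format 50/105 = 47.6%, the hybrid format 34/91 = 37.4% → the skills-based format
Overall: the skills-based format 278/631 = 44.1%, the hybrid format 215/425 = 50.6% → the hybrid format
The skills-based format wins each industry group but the hybrid format wins overall — the comparison reverses. The skills-based format's applications skew toward media, which has a lower base rate.

No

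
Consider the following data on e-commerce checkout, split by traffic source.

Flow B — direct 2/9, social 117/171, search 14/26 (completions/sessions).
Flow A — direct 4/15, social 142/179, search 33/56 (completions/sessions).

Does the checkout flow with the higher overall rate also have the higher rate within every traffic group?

Yes

Direct: Flow B 2/9 = 22.2%, Flow A 4/15 = 26.7% → Flow A
Social: Flow B 117/171 = 68.4%, Flow A 142/179 = 79.3% → Flow A
Search: Flow B 14/26 = 53.8%, Flow A 33/56 = 58.9% → Flow A
Overall: Flow B 133/206 = 64.6%, Flow A 179/250 = 71.6% → Flow A
Flow A wins overall and in every traffic group — no reversal.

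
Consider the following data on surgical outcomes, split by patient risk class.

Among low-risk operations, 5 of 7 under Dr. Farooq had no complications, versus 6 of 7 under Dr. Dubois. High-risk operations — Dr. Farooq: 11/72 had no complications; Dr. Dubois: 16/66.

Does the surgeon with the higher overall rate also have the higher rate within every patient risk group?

Low-risk: Dr. Farooq 5/7 = 71.4%, Dr. Dubois 6/7 = 85.7% → Dr. Dubois
High-risk: Dr. Farooq 11/72 = 15.3%, Dr. Dubois 16/66 = 24.2% → Dr. Dubois
Overall: Dr. Farooq 16/79 = 20.3%, Dr. Dubois 22/73 = 30.1% → Dr. Dubois
Dr. Dubois wins overall and in every patient risk group — no reversal.

Yes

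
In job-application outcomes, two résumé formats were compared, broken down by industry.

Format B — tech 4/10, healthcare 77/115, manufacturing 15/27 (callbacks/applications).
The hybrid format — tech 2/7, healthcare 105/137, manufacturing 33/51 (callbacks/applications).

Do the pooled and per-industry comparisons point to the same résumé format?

No

Tech: Format B 4/10 = 40.0%, the hybrid format 2/7 = 28.6% → Format B
Healthcare: Format B 77/115 = 67.0%, the hybrid format 105/137 = 76.6% → the hybrid format
Manufacturing: Format B 15/27 = 55.6%, the hybrid format 33/51 = 64.7% → the hybrid format
Overall: Format B 96/152 = 63.2%, the hybrid format 140/195 = 71.8% → the hybrid format
Neither sweeps: Format B wins 1 of 3 groups, the hybrid format wins 2. The hybrid format wins overall but not every group — no Simpson reversal.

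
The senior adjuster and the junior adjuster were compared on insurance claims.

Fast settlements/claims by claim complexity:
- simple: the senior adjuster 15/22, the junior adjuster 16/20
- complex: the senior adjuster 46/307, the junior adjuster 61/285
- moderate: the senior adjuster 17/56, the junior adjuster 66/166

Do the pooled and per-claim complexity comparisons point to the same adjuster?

Simple: the senior adjuster 15/22 = 68.2%, the junior adjuster 16/20 = 80.0% → the junior adjuster
Complex: the senior adjuster 46/307 = 15.0%, the junior adjuster 61/285 = 21.4% → the junior adjuster
Moderate: the senior adjuster 17/56 = 30.4%, the junior adjuster 66/166 = 39.8% → the junior adjuster
Overall: the senior adjuster 78/385 = 20.3%, the junior adjuster 143/471 = 30.4% → the junior adjuster
The junior adjuster wins overall and in every claim group — no reversal.

Yes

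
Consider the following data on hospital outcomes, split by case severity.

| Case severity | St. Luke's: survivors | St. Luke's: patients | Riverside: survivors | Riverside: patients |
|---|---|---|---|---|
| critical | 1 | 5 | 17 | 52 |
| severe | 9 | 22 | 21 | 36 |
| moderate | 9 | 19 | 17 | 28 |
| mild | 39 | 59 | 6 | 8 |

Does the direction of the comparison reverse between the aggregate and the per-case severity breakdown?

Critical: St. Luke's 1/5 = 20.0%, Riverside 17/52 = 32.7% → Riverside
Severe: St. Luke's 9/22 = 40.9%, Riverside 21/36 = 58.3% → Riverside
Moderate: St. Luke's 9/19 = 47.4%, Riverside 17/28 = 60.7% → Riverside
Mild: St. Luke's 39/59 = 66.1%, Riverside 6/8 = 75.0% → Riverside
Overall: St. Luke's 58/105 = 55.2%, Riverside 61/124 = 49.2% → St. Luke's
Riverside wins each case group but St. Luke's wins overall — the comparison reverses. Riverside's patients skew toward critical, which has a lower base rate.

Yes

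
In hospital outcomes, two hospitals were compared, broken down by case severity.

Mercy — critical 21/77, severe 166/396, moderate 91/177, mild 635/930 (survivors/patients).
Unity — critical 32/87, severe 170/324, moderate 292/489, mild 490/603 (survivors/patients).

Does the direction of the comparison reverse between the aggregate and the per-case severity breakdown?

No

Critical: Mercy 21/77 = 27.3%, Unity 32/87 = 36.8% → Unity
Severe: Mercy 166/396 = 41.9%, Unity 170/324 = 52.5% → Unity
Moderate: Mercy 91/177 = 51.4%, Unity 292/489 = 59.7% → Unity
Mild: Mercy 635/930 = 68.3%, Unity 490/603 = 81.3% → Unity
Overall: Mercy 913/1580 = 57.8%, Unity 984/1503 = 65.5% → Unity
Unity wins overall and in every case group — no reversal.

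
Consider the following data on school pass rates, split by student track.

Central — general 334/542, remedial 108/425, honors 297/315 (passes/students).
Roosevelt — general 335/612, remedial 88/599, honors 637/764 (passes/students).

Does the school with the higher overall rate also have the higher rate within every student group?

General: Central 334/542 = 61.6%, Roosevelt 335/612 = 54.7% → Central
Remedial: Central 108/425 = 25.4%, Roosevelt 88/599 = 14.7% → Central
Honors: Central 297/315 = 94.3%, Roosevelt 637/764 = 83.4% → Central
Overall: Central 739/1282 = 57.6%, Roosevelt 1060/1975 = 53.7% → Central
Central wins overall and in every student group — no reversal.

Yes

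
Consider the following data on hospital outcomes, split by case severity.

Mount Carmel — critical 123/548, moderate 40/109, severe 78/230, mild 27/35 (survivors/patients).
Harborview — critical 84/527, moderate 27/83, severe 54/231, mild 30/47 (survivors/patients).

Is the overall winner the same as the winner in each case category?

Yes

Critical: Mount Carmel 123/548 = 22.4%, Harborview 84/527 = 15.9% → Mount Carmel
Moderate: Mount Carmel 40/109 = 36.7%, Harborview 27/83 = 32.5% → Mount Carmel
Severe: Mount Carmel 78/230 = 33.9%, Harborview 54/231 = 23.4% → Mount Carmel
Mild: Mount Carmel 27/35 = 77.1%, Harborview 30/47 = 63.8% → Mount Carmel
Overall: Mount Carmel 268/922 = 29.1%, Harborview 195/888 = 22.0% → Mount Carmel
Mount Carmel wins overall and in every case group — no reversal.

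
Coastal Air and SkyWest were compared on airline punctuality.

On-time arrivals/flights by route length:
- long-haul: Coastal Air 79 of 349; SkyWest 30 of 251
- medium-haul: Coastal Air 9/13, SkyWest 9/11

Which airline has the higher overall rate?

Coastal Air

Long-haul: Coastal Air 79/349 = 22.6%, SkyWest 30/251 = 12.0% → Coastal Air
Medium-haul: Coastal Air 9/13 = 69.2%, SkyWest 9/11 = 81.8% → SkyWest
Overall: Coastal Air 88/362 = 24.3%, SkyWest 39/262 = 14.9% → Coastal Air
(Neither sweeps every route group, but Coastal Air has the higher pooled rate.)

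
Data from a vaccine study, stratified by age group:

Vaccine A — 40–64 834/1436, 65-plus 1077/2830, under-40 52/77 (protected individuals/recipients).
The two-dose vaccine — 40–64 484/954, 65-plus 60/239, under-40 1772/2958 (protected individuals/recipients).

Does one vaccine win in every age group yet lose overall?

40–64: Vaccine A 834/1436 = 58.1%, the two-dose vaccine 484/954 = 50.7% → Vaccine A
65-plus: Vaccine A 1077/2830 = 38.1%, the two-dose vaccine 60/239 = 25.1% → Vaccine A
Under-40: Vaccine A 52/77 = 67.5%, the two-dose vaccine 1772/2958 = 59.9% → Vaccine A
Overall: Vaccine A 1963/4343 = 45.2%, the two-dose vaccine 2316/4151 = 55.8% → the two-dose vaccine
Vaccine A wins each age group but the two-dose vaccine wins overall — the comparison reverses. Vaccine A's recipients skew toward 65-plus, which has a lower base rate.

Yes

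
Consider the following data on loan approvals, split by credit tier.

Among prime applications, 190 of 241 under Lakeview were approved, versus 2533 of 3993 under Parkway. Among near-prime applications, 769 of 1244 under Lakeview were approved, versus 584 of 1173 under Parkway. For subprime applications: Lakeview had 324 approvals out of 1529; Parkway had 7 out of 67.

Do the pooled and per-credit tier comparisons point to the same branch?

No

Prime: Lakeview 190/241 = 78.8%, Parkway 2533/3993 = 63.4% → Lakeview
Near-prime: Lakeview 769/1244 = 61.8%, Parkway 584/1173 = 49.8% → Lakeview
Subprime: Lakeview 324/1529 = 21.2%, Parkway 7/67 = 10.4% → Lakeview
Overall: Lakeview 1283/3014 = 42.6%, Parkway 3124/5233 = 59.7% → Parkway
Lakeview wins each credit group but Parkway wins overall — the comparison reverses. Lakeview's applications skew toward subprime, which has a lower base rate.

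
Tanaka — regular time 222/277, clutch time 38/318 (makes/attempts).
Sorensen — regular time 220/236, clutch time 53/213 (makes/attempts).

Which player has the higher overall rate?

Regular time: Tanaka 222/277 = 80.1%, Sorensen 220/236 = 93.2% → Sorensen
Clutch time: Tanaka 38/318 = 11.9%, Sorensen 53/213 = 24.9% → Sorensen
Overall: Tanaka 260/595 = 43.7%, Sorensen 273/449 = 60.8% → Sorensen

Sorensen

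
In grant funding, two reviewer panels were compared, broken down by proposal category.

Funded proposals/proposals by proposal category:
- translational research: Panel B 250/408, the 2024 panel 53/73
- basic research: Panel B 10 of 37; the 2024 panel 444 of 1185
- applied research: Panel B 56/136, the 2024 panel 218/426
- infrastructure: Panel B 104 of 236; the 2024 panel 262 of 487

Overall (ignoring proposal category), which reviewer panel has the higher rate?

Panel B

Translational research: Panel B 250/408 = 61.3%, the 2024 panel 53/73 = 72.6% → the 2024 panel
Basic research: Panel B 10/37 = 27.0%, the 2024 panel 444/1185 = 37.5% → the 2024 panel
Applied research: Panel B 56/136 = 41.2%, the 2024 panel 218/426 = 51.2% → the 2024 panel
Infrastructure: Panel B 104/236 = 44.1%, the 2024 panel 262/487 = 53.8% → the 2024 panel
Overall: Panel B 420/817 = 51.4%, the 2024 panel 977/2171 = 45.0% → Panel B
(The 2024 panel wins every proposal group but Panel B wins overall — the 2024 panel's proposals skew toward the low-rate basic research group.)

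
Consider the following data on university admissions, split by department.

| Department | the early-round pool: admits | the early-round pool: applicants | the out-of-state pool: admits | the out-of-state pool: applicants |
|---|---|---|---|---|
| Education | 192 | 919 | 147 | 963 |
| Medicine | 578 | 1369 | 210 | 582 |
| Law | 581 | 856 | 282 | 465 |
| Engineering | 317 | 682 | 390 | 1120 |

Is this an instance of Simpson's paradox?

No

Education: the early-round pool 192/919 = 20.9%, the out-of-state pool 147/963 = 15.3% → the early-round pool
Medicine: the early-round pool 578/1369 = 42.2%, the out-of-state pool 210/582 = 36.1% → the early-round pool
Law: the early-round pool 581/856 = 67.9%, the out-of-state pool 282/465 = 60.6% → the early-round pool
Engineering: the early-round pool 317/682 = 46.5%, the out-of-state pool 390/1120 = 34.8% → the early-round pool
Overall: the early-round pool 1668/3826 = 43.6%, the out-of-state pool 1029/3130 = 32.9% → the early-round pool
The early-round pool wins overall and in every department group — no reversal.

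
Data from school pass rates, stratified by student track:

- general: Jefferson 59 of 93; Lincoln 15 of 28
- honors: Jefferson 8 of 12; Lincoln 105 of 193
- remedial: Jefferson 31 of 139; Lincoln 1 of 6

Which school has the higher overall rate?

Lincoln

General: Jefferson 59/93 = 63.4%, Lincoln 15/28 = 53.6% → Jefferson
Honors: Jefferson 8/12 = 66.7%, Lincoln 105/193 = 54.4% → Jefferson
Remedial: Jefferson 31/139 = 22.3%, Lincoln 1/6 = 16.7% → Jefferson
Overall: Jefferson 98/244 = 40.2%, Lincoln 121/227 = 53.3% → Lincoln
(Jefferson wins every student group but Lincoln wins overall — Jefferson's students skew toward the low-rate remedial group.)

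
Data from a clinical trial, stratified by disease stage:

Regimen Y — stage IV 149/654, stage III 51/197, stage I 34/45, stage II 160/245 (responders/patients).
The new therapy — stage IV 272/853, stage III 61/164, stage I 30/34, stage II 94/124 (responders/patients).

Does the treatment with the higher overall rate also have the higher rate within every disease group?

Yes

Stage IV: Regimen Y 149/654 = 22.8%, the new therapy 272/853 = 31.9% → the new therapy
Stage III: Regimen Y 51/197 = 25.9%, the new therapy 61/164 = 37.2% → the new therapy
Stage I: Regimen Y 34/45 = 75.6%, the new therapy 30/34 = 88.2% → the new therapy
Stage II: Regimen Y 160/245 = 65.3%, the new therapy 94/124 = 75.8% → the new therapy
Overall: Regimen Y 394/1141 = 34.5%, the new therapy 457/1175 = 38.9% → the new therapy
The new therapy wins overall and in every disease group — no reversal.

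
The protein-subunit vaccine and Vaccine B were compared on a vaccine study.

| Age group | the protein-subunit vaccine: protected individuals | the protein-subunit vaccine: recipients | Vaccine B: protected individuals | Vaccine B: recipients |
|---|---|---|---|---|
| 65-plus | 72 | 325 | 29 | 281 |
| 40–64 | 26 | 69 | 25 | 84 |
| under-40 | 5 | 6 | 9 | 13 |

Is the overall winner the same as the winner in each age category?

Yes

65-plus: the protein-subunit vaccine 72/325 = 22.2%, Vaccine B 29/281 = 10.3% → the protein-subunit vaccine
40–64: the protein-subunit vaccine 26/69 = 37.7%, Vaccine B 25/84 = 29.8% → the protein-subunit vaccine
Under-40: the protein-subunit vaccine 5/6 = 83.3%, Vaccine B 9/13 = 69.2% → the protein-subunit vaccine
Overall: the protein-subunit vaccine 103/400 = 25.8%, Vaccine B 63/378 = 16.7% → the protein-subunit vaccine
The protein-subunit vaccine wins overall and in every age group — no reversal.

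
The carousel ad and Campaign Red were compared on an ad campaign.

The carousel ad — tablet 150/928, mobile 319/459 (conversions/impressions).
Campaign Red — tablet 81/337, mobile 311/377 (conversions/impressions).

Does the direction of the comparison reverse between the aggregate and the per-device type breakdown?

Tablet: the carousel ad 150/928 = 16.2%, Campaign Red 81/337 = 24.0% → Campaign Red
Mobile: the carousel ad 319/459 = 69.5%, Campaign Red 311/377 = 82.5% → Campaign Red
Overall: the carousel ad 469/1387 = 33.8%, Campaign Red 392/714 = 54.9% → Campaign Red
Campaign Red wins overall and in every device group — no reversal.

No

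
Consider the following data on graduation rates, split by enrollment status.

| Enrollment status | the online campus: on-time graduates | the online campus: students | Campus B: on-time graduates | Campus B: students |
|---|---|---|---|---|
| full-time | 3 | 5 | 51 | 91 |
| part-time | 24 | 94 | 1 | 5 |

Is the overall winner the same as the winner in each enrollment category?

No

Full-time: the online campus 3/5 = 60.0%, Campus B 51/91 = 56.0% → the online campus
Part-time: the online campus 24/94 = 25.5%, Campus B 1/5 = 20.0% → the online campus
Overall: the online campus 27/99 = 27.3%, Campus B 52/96 = 54.2% → Campus B
The online campus wins each enrollment group but Campus B wins overall — the comparison reverses. The online campus's students skew toward part-time, which has a lower base rate.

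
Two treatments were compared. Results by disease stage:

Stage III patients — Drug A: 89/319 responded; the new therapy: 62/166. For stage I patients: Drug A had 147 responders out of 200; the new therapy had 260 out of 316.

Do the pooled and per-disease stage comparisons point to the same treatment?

Yes

Stage III: Drug A 89/319 = 27.9%, the new therapy 62/166 = 37.3% → the new therapy
Stage I: Drug A 147/200 = 73.5%, the new therapy 260/316 = 82.3% → the new therapy
Overall: Drug A 236/519 = 45.5%, the new therapy 322/482 = 66.8% → the new therapy
The new therapy wins overall and in every disease group — no reversal.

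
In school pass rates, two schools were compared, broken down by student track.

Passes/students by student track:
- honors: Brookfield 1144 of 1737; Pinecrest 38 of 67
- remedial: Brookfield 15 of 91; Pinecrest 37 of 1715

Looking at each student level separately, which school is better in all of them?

Honors: Brookfield 1144/1737 = 65.9%, Pinecrest 38/67 = 56.7% → Brookfield
Remedial: Brookfield 15/91 = 16.5%, Pinecrest 37/1715 = 2.2% → Brookfield
Brookfield has the higher rate in both groups.

Brookfield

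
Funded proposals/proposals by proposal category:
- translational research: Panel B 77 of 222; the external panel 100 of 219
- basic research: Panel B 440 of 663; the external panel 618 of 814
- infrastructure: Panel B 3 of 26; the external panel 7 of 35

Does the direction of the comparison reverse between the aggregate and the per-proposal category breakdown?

Translational research: Panel B 77/222 = 34.7%, the external panel 100/219 = 45.7% → the external panel
Basic research: Panel B 440/663 = 66.4%, the external panel 618/814 = 75.9% → the external panel
Infrastructure: Panel B 3/26 = 11.5%, the external panel 7/35 = 20.0% → the external panel
Overall: Panel B 520/911 = 57.1%, the external panel 725/1068 = 67.9% → the external panel
The external panel wins overall and in every proposal group — no reversal.

No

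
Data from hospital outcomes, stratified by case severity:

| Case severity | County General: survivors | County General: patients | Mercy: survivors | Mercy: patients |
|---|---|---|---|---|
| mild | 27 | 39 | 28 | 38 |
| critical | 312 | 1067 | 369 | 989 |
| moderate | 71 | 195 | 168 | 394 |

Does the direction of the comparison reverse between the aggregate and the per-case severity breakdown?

No

Mild: County General 27/39 = 69.2%, Mercy 28/38 = 73.7% → Mercy
Critical: County General 312/1067 = 29.2%, Mercy 369/989 = 37.3% → Mercy
Moderate: County General 71/195 = 36.4%, Mercy 168/394 = 42.6% → Mercy
Overall: County General 410/1301 = 31.5%, Mercy 565/1421 = 39.8% → Mercy
Mercy wins overall and in every case group — no reversal.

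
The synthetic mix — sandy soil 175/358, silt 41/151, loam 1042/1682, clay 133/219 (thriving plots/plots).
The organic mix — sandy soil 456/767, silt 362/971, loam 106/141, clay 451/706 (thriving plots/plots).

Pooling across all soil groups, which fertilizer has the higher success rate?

the synthetic mix

Sandy soil: the synthetic mix 175/358 = 48.9%, the organic mix 456/767 = 59.5% → the organic mix
Silt: the synthetic mix 41/151 = 27.2%, the organic mix 362/971 = 37.3% → the organic mix
Loam: the synthetic mix 1042/1682 = 62.0%, the organic mix 106/141 = 75.2% → the organic mix
Clay: the synthetic mix 133/219 = 60.7%, the organic mix 451/706 = 63.9% → the organic mix
Overall: the synthetic mix 1391/2410 = 57.7%, the organic mix 1375/2585 = 53.2% → the synthetic mix
(The organic mix wins every soil group but the synthetic mix wins overall — the organic mix's plots skew toward the low-rate silt group.)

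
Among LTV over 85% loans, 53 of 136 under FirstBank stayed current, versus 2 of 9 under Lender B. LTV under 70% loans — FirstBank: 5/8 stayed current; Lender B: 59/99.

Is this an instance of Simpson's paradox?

LTV over 85%: FirstBank 53/136 = 39.0%, Lender B 2/9 = 22.2% → FirstBank
LTV under 70%: FirstBank 5/8 = 62.5%, Lender B 59/99 = 59.6% → FirstBank
Overall: FirstBank 58/144 = 40.3%, Lender B 61/108 = 56.5% → Lender B
FirstBank wins each loan-to-value group but Lender B wins overall — the comparison reverses. FirstBank's loans skew toward LTV over 85%, which has a lower base rate.

Yes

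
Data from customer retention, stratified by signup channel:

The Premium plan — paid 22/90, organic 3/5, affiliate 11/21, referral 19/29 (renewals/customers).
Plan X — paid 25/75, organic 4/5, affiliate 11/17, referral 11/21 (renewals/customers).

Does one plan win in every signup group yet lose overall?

Paid: the Premium plan 22/90 = 24.4%, Plan X 25/75 = 33.3% → Plan X
Organic: the Premium plan 3/5 = 60.0%, Plan X 4/5 = 80.0% → Plan X
Affiliate: the Premium plan 11/21 = 52.4%, Plan X 11/17 = 64.7% → Plan X
Referral: the Premium plan 19/29 = 65.5%, Plan X 11/21 = 52.4% → the Premium plan
Overall: the Premium plan 55/145 = 37.9%, Plan X 51/118 = 43.2% → Plan X
Neither sweeps: the Premium plan wins 1 of 4 groups, Plan X wins 3. Plan X wins overall but not every group — no Simpson reversal.

No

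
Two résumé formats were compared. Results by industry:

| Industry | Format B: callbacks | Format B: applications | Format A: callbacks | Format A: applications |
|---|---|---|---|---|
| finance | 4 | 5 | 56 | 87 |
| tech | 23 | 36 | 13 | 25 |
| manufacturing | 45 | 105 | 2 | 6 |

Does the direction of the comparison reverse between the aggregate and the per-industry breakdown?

Yes

Finance: Format B 4/5 = 80.0%, Format A 56/87 = 64.4% → Format B
Tech: Format B 23/36 = 63.9%, Format A 13/25 = 52.0% → Format B
Manufacturing: Format B 45/105 = 42.9%, Format A 2/6 = 33.3% → Format B
Overall: Format B 72/146 = 49.3%, Format A 71/118 = 60.2% → Format A
Format B wins each industry group but Format A wins overall — the comparison reverses. Format B's applications skew toward manufacturing, which has a lower base rate.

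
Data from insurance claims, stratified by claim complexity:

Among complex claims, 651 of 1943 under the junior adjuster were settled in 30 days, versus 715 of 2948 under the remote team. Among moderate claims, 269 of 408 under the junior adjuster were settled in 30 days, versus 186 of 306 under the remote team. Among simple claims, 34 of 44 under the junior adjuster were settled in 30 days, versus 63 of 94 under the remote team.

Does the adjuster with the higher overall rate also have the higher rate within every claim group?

Complex: the junior adjuster 651/1943 = 33.5%, the remote team 715/2948 = 24.3% → the junior adjuster
Moderate: the junior adjuster 269/408 = 65.9%, the remote team 186/306 = 60.8% → the junior adjuster
Simple: the junior adjuster 34/44 = 77.3%, the remote team 63/94 = 67.0% → the junior adjuster
Overall: the junior adjuster 954/2395 = 39.8%, the remote team 964/3348 = 28.8% → the junior adjuster
The junior adjuster wins overall and in every claim group — no reversal.

Yes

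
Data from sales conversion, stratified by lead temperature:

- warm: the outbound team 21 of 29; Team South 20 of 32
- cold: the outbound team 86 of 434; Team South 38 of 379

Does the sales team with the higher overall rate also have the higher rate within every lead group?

Warm: the outbound team 21/29 = 72.4%, Team South 20/32 = 62.5% → the outbound team
Cold: the outbound team 86/434 = 19.8%, Team South 38/379 = 10.0% → the outbound team
Overall: the outbound team 107/463 = 23.1%, Team South 58/411 = 14.1% → the outbound team
The outbound team wins overall and in every lead group — no reversal.

Yes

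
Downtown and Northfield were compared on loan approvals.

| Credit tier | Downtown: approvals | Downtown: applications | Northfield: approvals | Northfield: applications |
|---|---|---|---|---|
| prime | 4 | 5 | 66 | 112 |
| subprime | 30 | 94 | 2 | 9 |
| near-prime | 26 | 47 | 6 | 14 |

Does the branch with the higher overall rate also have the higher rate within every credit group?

Prime: Downtown 4/5 = 80.0%, Northfield 66/112 = 58.9% → Downtown
Subprime: Downtown 30/94 = 31.9%, Northfield 2/9 = 22.2% → Downtown
Near-prime: Downtown 26/47 = 55.3%, Northfield 6/14 = 42.9% → Downtown
Overall: Downtown 60/146 = 41.1%, Northfield 74/135 = 54.8% → Northfield
Downtown wins each credit group but Northfield wins overall — the comparison reverses. Downtown's applications skew toward subprime, which has a lower base rate.

No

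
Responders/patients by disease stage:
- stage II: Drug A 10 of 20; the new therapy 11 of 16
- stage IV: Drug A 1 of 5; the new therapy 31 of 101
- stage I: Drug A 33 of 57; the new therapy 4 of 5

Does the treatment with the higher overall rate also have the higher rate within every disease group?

No

Stage II: Drug A 10/20 = 50.0%, the new therapy 11/16 = 68.8% → the new therapy
Stage IV: Drug A 1/5 = 20.0%, the new therapy 31/101 = 30.7% → the new therapy
Stage I: Drug A 33/57 = 57.9%, the new therapy 4/5 = 80.0% → the new therapy
Overall: Drug A 44/82 = 53.7%, the new therapy 46/122 = 37.7% → Drug A
The new therapy wins each disease group but Drug A wins overall — the comparison reverses. The new therapy's patients skew toward stage IV, which has a lower base rate.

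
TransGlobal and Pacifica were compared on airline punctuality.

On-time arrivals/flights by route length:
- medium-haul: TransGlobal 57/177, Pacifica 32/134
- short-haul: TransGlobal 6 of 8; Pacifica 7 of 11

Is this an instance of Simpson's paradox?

Medium-haul: TransGlobal 57/177 = 32.2%, Pacifica 32/134 = 23.9% → TransGlobal
Short-haul: TransGlobal 6/8 = 75.0%, Pacifica 7/11 = 63.6% → TransGlobal
Overall: TransGlobal 63/185 = 34.1%, Pacifica 39/145 = 26.9% → TransGlobal
TransGlobal wins overall and in every route group — no reversal.

No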